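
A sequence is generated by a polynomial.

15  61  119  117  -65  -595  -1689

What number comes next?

Δ: 46, 58, -2, -182, -530, -1094
Δ²: 12, -60, -180, -348, -564
Δ³: -72, -120, -168, -216
Δ⁴: -48, -48, -48
Fourth differences constant at -48.
-216 − 48 = -264;  -564 − 264 = -828;  -1094 − 828 = -1922;  -1689 − 1922 = -3611

-3611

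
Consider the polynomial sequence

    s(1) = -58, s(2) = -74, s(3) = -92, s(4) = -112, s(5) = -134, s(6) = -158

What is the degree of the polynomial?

2

-16, -18, -20, -22, -24
-2, -2, -2, -2
The second differences are constant, so the polynomial has degree 2.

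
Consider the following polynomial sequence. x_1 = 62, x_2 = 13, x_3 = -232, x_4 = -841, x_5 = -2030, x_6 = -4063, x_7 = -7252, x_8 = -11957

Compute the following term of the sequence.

D1: -49, -245, -609, -1189, -2033, -3189, -4705
D2: -196, -364, -580, -844, -1156, -1516
D3: -168, -216, -264, -312, -360
D4: -48, -48, -48, -48
The fourth differences are constant (-48).
-360 − 48 = -408;  -1516 − 408 = -1924;  -4705 − 1924 = -6629;  -11957 − 6629 = -18586

-18586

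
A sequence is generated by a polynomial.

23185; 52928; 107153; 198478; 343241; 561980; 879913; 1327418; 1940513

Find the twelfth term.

First differences: 29743, 54225, 91325, 144763, 218739, 317933, 447505, 613095
Second differences: 24482, 37100, 53438, 73976, 99194, 129572, 165590
Third differences: 12618, 16338, 20538, 25218, 30378, 36018
Fourth differences: 3720, 4200, 4680, 5160, 5640
Fifth differences: 480, 480, 480, 480
Fifth differences constant at 480.
5640 + 480 = 6120;  36018 + 6120 = 42138;  165590 + 42138 = 207728;  613095 + 207728 = 820823;  1940513 + 820823 = 2761336
6120 + 480 = 6600;  42138 + 6600 = 48738;  207728 + 48738 = 256466;  820823 + 256466 = 1077289;  2761336 + 1077289 = 3838625
6600 + 480 = 7080;  48738 + 7080 = 55818;  256466 + 55818 = 312284;  1077289 + 312284 = 1389573;  3838625 + 1389573 = 5228198

5228198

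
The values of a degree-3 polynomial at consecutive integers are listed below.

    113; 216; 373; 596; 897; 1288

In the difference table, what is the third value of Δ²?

78

Δ: 103, 157, 223, 301, 391
Δ²: 54, 66, 78, 90
Δ³: 12, 12, 12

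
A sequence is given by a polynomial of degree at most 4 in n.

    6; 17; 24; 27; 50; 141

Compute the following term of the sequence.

11, 7, 3, 23, 91
-4, -4, 20, 68
0, 24, 48
24, 24
The fourth differences are constant (24).
48 + 24 = 72;  68 + 72 = 140;  91 + 140 = 231;  141 + 231 = 372

372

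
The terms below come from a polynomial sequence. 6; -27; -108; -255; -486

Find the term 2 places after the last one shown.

-1272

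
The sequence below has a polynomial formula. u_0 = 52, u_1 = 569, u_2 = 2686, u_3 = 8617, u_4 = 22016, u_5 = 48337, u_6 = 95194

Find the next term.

172721

First differences: 517, 2117, 5931, 13399, 26321, 46857
Second differences: 1600, 3814, 7468, 12922, 20536
Third differences: 2214, 3654, 5454, 7614
Fourth differences: 1440, 1800, 2160
Fifth differences: 360, 360
Fifth differences constant at 360.
2160 + 360 = 2520;  7614 + 2520 = 10134;  20536 + 10134 = 30670;  46857 + 30670 = 77527;  95194 + 77527 = 172721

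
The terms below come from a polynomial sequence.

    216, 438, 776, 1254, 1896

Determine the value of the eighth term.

5046

First differences: 222, 338, 478, 642
Second differences: 116, 140, 164
Third differences: 24, 24
Third differences constant at 24.
164 + 24 = 188;  642 + 188 = 830;  1896 + 830 = 2726
188 + 24 = 212;  830 + 212 = 1042;  2726 + 1042 = 3768
212 + 24 = 236;  1042 + 236 = 1278;  3768 + 1278 = 5046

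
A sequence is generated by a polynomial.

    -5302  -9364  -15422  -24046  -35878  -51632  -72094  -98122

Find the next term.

D1: -4062, -6058, -8624, -11832, -15754, -20462, -26028
D2: -1996, -2566, -3208, -3922, -4708, -5566
D3: -570, -642, -714, -786, -858
D4: -72, -72, -72, -72
The fourth differences are constant (-72).
-858 − 72 = -930;  -5566 − 930 = -6496;  -26028 − 6496 = -32524;  -98122 − 32524 = -130646

-130646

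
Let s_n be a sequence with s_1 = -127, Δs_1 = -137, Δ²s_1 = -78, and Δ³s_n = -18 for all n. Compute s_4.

-790

Build the table forward from the leading diagonal:
Δ³: -18, -18, -18, -18
Δ²: -78, -96, -114, -132
Δ: -137, -215, -311, -425
s: -127, -264, -479, -790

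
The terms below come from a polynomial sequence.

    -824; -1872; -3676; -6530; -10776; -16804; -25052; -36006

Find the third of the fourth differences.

-48

D1: -1048, -1804, -2854, -4246, -6028, -8248, -10954
D2: -756, -1050, -1392, -1782, -2220, -2706
D3: -294, -342, -390, -438, -486
D4: -48, -48, -48, -48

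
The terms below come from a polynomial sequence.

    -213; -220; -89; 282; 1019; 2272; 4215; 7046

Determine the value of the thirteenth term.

43131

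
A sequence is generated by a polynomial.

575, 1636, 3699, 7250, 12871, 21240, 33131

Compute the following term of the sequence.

49414

D1: 1061, 2063, 3551, 5621, 8369, 11891
D2: 1002, 1488, 2070, 2748, 3522
D3: 486, 582, 678, 774
D4: 96, 96, 96
Constant fourth difference = 96, so extend:
774 + 96 = 870;  3522 + 870 = 4392;  11891 + 4392 = 16283;  33131 + 16283 = 49414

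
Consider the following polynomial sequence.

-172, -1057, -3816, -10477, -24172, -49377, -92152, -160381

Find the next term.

D1: -885  -2759  -6661  -13695  -25205  -42775  -68229
D2: -1874  -3902  -7034  -11510  -17570  -25454
D3: -2028  -3132  -4476  -6060  -7884
D4: -1104  -1344  -1584  -1824
D5: -240  -240  -240
The fifth differences are constant (-240).
-1824 − 240 = -2064;  -7884 − 2064 = -9948;  -25454 − 9948 = -35402;  -68229 − 35402 = -103631;  -160381 − 103631 = -264012

-264012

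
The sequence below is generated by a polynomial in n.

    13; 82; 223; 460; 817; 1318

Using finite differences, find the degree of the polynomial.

3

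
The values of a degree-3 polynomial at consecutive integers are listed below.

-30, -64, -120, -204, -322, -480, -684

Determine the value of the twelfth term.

-2604

First differences: -34, -56, -84, -118, -158, -204
Second differences: -22, -28, -34, -40, -46
Third differences: -6, -6, -6, -6
Constant third difference = -6, so extend:
-46 − 6 = -52;  -204 − 52 = -256;  -684 − 256 = -940
-52 − 6 = -58;  -256 − 58 = -314;  -940 − 314 = -1254
-58 − 6 = -64;  -314 − 64 = -378;  -1254 − 378 = -1632
-64 − 6 = -70;  -378 − 70 = -448;  -1632 − 448 = -2080
-70 − 6 = -76;  -448 − 76 = -524;  -2080 − 524 = -2604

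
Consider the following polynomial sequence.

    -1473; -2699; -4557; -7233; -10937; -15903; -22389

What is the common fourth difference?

-24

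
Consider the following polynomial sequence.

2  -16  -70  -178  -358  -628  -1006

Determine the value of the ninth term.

-2158

D1: -18, -54, -108, -180, -270, -378
D2: -36, -54, -72, -90, -108
D3: -18, -18, -18, -18
Third differences constant at -18.
-108 − 18 = -126;  -378 − 126 = -504;  -1006 − 504 = -1510
-126 − 18 = -144;  -504 − 144 = -648;  -1510 − 648 = -2158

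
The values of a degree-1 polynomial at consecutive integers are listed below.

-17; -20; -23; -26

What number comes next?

-29

-3 , -3 , -3
The first differences are constant (-3).
-26 − 3 = -29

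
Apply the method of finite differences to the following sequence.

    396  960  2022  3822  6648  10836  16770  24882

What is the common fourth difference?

First differences: 564, 1062, 1800, 2826, 4188, 5934, 8112
Second differences: 498, 738, 1026, 1362, 1746, 2178
Third differences: 240, 288, 336, 384, 432
Fourth differences: 48, 48, 48, 48

48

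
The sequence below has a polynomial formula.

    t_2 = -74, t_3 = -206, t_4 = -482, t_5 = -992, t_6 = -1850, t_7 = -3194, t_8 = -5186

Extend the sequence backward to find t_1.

-20

D1: -132  -276  -510  -858  -1344  -1992
D2: -144  -234  -348  -486  -648
D3: -90  -114  -138  -162
D4: -24  -24  -24
The fourth differences are constant at -24.
Work back: -90 + 24 = -66;  -144 + 66 = -78;  -132 + 78 = -54;  -74 + 54 = -20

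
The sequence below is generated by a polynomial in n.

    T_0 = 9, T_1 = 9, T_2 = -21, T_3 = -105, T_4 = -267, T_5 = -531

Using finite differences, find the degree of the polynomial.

3

D1: 0, -30, -84, -162, -264
D2: -30, -54, -78, -102
D3: -24, -24, -24
The third differences are constant, so the polynomial has degree 3.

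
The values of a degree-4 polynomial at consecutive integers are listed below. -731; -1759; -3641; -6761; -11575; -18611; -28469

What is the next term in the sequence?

-41821

-1028 , -1882 , -3120 , -4814 , -7036 , -9858
-854 , -1238 , -1694 , -2222 , -2822
-384 , -456 , -528 , -600
-72 , -72 , -72
Constant fourth difference = -72, so extend:
-600 − 72 = -672;  -2822 − 672 = -3494;  -9858 − 3494 = -13352;  -28469 − 13352 = -41821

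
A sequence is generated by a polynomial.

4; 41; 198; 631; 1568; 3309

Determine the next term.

6226

37, 157, 433, 937, 1741
120, 276, 504, 804
156, 228, 300
72, 72
Fourth differences constant at 72.
300 + 72 = 372;  804 + 372 = 1176;  1741 + 1176 = 2917;  3309 + 2917 = 6226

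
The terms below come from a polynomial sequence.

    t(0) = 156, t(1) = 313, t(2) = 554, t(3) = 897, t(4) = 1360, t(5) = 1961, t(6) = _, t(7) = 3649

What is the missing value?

Using the first 6 terms:
D1: 157, 241, 343, 463, 601
D2: 84, 102, 120, 138
D3: 18, 18, 18
Constant third difference = 18.
Extend forward: 138 + 18 = 156;  601 + 156 = 757;  1961 + 757 = 2718

2718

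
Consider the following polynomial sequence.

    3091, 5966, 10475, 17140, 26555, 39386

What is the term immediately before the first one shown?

1400

First differences: 2875  4509  6665  9415  12831
Second differences: 1634  2156  2750  3416
Third differences: 522  594  666
Fourth differences: 72  72
The fourth differences are constant at 72.
Work back: 522 − 72 = 450;  1634 − 450 = 1184;  2875 − 1184 = 1691;  3091 − 1691 = 1400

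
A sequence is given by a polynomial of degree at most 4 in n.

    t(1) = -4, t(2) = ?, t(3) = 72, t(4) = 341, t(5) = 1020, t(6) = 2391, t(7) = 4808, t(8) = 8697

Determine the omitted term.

3

Using the last 6 terms:
269, 679, 1371, 2417, 3889
410, 692, 1046, 1472
282, 354, 426
72, 72
Constant fourth difference = 72.
Extend backward: 282 − 72 = 210;  410 − 210 = 200;  269 − 200 = 69;  72 − 69 = 3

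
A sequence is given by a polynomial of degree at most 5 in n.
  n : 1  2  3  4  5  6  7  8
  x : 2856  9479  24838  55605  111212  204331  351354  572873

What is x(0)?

Δ: 6623  15359  30767  55607  93119  147023  221519
Δ²: 8736  15408  24840  37512  53904  74496
Δ³: 6672  9432  12672  16392  20592
Δ⁴: 2760  3240  3720  4200
Δ⁵: 480  480  480
The fifth differences are constant at 480.
Work back: 2760 − 480 = 2280;  6672 − 2280 = 4392;  8736 − 4392 = 4344;  6623 − 4344 = 2279;  2856 − 2279 = 577

577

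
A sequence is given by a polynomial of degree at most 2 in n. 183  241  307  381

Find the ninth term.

58  66  74
8  8
The second differences are constant (8).
74 + 8 = 82;  381 + 82 = 463
82 + 8 = 90;  463 + 90 = 553
90 + 8 = 98;  553 + 98 = 651
98 + 8 = 106;  651 + 106 = 757
106 + 8 = 114;  757 + 114 = 871

871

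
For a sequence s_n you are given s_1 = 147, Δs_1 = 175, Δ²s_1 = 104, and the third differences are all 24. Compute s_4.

Build the table forward from the leading diagonal:
Third differences: 24  24  24  24
Second differences: 104  128  152  176
First differences: 175  279  407  559
s: 147  322  601  1008

1008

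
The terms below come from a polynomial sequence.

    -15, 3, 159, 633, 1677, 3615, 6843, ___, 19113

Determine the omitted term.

Using the first 7 terms:
18, 156, 474, 1044, 1938, 3228
138, 318, 570, 894, 1290
180, 252, 324, 396
72, 72, 72
Constant fourth difference = 72.
Extend forward: 396 + 72 = 468;  1290 + 468 = 1758;  3228 + 1758 = 4986;  6843 + 4986 = 11829

11829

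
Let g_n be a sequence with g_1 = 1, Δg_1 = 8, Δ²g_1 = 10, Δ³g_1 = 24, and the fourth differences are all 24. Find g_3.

Build the table forward from the leading diagonal:
Δ⁴: 24  24  24
Δ³: 24  48  72
Δ²: 10  34  82
Δ: 8  18  52
g: 1  9  27

27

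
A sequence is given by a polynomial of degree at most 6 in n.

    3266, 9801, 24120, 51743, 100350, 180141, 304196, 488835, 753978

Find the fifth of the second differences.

D1: 6535, 14319, 27623, 48607, 79791, 124055, 184639, 265143
D2: 7784, 13304, 20984, 31184, 44264, 60584, 80504
D3: 5520, 7680, 10200, 13080, 16320, 19920
D4: 2160, 2520, 2880, 3240, 3600
D5: 360, 360, 360, 360

44264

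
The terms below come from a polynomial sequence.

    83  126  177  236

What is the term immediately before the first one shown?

43, 51, 59
8, 8
The second differences are constant at 8.
Work back: 43 − 8 = 35;  83 − 35 = 48

48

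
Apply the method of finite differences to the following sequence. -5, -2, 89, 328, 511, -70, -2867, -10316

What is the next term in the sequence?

-26077

3  91  239  183  -581  -2797  -7449
88  148  -56  -764  -2216  -4652
60  -204  -708  -1452  -2436
-264  -504  -744  -984
-240  -240  -240
Constant fifth difference = -240, so extend:
-984 − 240 = -1224;  -2436 − 1224 = -3660;  -4652 − 3660 = -8312;  -7449 − 8312 = -15761;  -10316 − 15761 = -26077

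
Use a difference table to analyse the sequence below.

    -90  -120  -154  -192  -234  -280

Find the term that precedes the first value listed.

-64

Δ: -30  -34  -38  -42  -46
Δ²: -4  -4  -4  -4
The second differences are constant at -4.
Work back: -30 + 4 = -26;  -90 + 26 = -64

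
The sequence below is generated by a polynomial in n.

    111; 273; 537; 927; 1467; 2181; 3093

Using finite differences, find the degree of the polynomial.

3

D1: 162, 264, 390, 540, 714, 912
D2: 102, 126, 150, 174, 198
D3: 24, 24, 24, 24
The third differences are constant, so the polynomial has degree 3.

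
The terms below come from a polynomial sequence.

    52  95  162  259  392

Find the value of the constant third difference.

6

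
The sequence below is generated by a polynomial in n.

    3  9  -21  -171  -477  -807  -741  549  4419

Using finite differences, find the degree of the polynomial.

5

Δ: 6, -30, -150, -306, -330, 66, 1290, 3870
Δ²: -36, -120, -156, -24, 396, 1224, 2580
Δ³: -84, -36, 132, 420, 828, 1356
Δ⁴: 48, 168, 288, 408, 528
Δ⁵: 120, 120, 120, 120
The fifth differences are constant, so the polynomial has degree 5.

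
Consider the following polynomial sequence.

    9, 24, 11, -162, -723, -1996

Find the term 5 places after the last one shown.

D1: 15  -13  -173  -561  -1273
D2: -28  -160  -388  -712
D3: -132  -228  -324
D4: -96  -96
The fourth differences are constant (-96).
-324 − 96 = -420;  -712 − 420 = -1132;  -1273 − 1132 = -2405;  -1996 − 2405 = -4401
-420 − 96 = -516;  -1132 − 516 = -1648;  -2405 − 1648 = -4053;  -4401 − 4053 = -8454
-516 − 96 = -612;  -1648 − 612 = -2260;  -4053 − 2260 = -6313;  -8454 − 6313 = -14767
-612 − 96 = -708;  -2260 − 708 = -2968;  -6313 − 2968 = -9281;  -14767 − 9281 = -24048
-708 − 96 = -804;  -2968 − 804 = -3772;  -9281 − 3772 = -13053;  -24048 − 13053 = -37101

-37101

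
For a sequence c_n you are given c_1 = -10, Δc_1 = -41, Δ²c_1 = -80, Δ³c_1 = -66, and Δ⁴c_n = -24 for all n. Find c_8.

Build the table forward from the leading diagonal:
Fourth differences: -24, -24, -24, -24, -24, -24, -24, -24
Third differences: -66, -90, -114, -138, -162, -186, -210, -234
Second differences: -80, -146, -236, -350, -488, -650, -836, -1046
First differences: -41, -121, -267, -503, -853, -1341, -1991, -2827
c: -10, -51, -172, -439, -942, -1795, -3136, -5127

-5127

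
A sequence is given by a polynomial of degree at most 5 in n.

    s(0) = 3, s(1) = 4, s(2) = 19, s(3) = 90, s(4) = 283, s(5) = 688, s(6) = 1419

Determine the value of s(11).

15634

1 , 15 , 71 , 193 , 405 , 731
14 , 56 , 122 , 212 , 326
42 , 66 , 90 , 114
24 , 24 , 24
The fourth differences are constant (24).
114 + 24 = 138;  326 + 138 = 464;  731 + 464 = 1195;  1419 + 1195 = 2614
138 + 24 = 162;  464 + 162 = 626;  1195 + 626 = 1821;  2614 + 1821 = 4435
162 + 24 = 186;  626 + 186 = 812;  1821 + 812 = 2633;  4435 + 2633 = 7068
186 + 24 = 210;  812 + 210 = 1022;  2633 + 1022 = 3655;  7068 + 3655 = 10723
210 + 24 = 234;  1022 + 234 = 1256;  3655 + 1256 = 4911;  10723 + 4911 = 15634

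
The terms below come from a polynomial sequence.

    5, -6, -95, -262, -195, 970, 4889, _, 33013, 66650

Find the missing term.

Using the first 7 terms:
-11  -89  -167  67  1165  3919
-78  -78  234  1098  2754
0  312  864  1656
312  552  792
240  240
Constant fifth difference = 240.
Extend forward: 792 + 240 = 1032;  1656 + 1032 = 2688;  2754 + 2688 = 5442;  3919 + 5442 = 9361;  4889 + 9361 = 14250

14250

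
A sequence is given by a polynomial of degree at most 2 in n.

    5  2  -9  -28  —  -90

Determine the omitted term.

-55

Using the first 4 terms:
D1: -3, -11, -19
D2: -8, -8
Constant second difference = -8.
Extend forward: -19 − 8 = -27;  -28 − 27 = -55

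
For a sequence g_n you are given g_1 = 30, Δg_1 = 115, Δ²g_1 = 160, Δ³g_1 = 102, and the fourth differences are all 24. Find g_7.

5520

Build the table forward from the leading diagonal:
D4: 24, 24, 24, 24, 24, 24, 24
D3: 102, 126, 150, 174, 198, 222, 246
D2: 160, 262, 388, 538, 712, 910, 1132
D1: 115, 275, 537, 925, 1463, 2175, 3085
g: 30, 145, 420, 957, 1882, 3345, 5520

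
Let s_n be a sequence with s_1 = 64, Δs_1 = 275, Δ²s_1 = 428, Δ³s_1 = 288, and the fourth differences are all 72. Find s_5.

Build the table forward from the leading diagonal:
D4: 72, 72, 72, 72, 72
D3: 288, 360, 432, 504, 576
D2: 428, 716, 1076, 1508, 2012
D1: 275, 703, 1419, 2495, 4003
s: 64, 339, 1042, 2461, 4956

4956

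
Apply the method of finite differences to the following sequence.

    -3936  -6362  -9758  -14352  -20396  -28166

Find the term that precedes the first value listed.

-2276

D1: -2426  -3396  -4594  -6044  -7770
D2: -970  -1198  -1450  -1726
D3: -228  -252  -276
D4: -24  -24
The fourth differences are constant at -24.
Work back: -228 + 24 = -204;  -970 + 204 = -766;  -2426 + 766 = -1660;  -3936 + 1660 = -2276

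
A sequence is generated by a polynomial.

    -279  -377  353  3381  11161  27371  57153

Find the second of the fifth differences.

240

First differences: -98, 730, 3028, 7780, 16210, 29782
Second differences: 828, 2298, 4752, 8430, 13572
Third differences: 1470, 2454, 3678, 5142
Fourth differences: 984, 1224, 1464
Fifth differences: 240, 240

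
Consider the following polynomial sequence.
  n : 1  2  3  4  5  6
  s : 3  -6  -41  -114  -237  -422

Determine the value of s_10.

-2022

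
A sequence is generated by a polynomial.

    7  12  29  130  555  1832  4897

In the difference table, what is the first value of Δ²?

12

Δ: 5, 17, 101, 425, 1277, 3065
Δ²: 12, 84, 324, 852, 1788
Δ³: 72, 240, 528, 936
Δ⁴: 168, 288, 408
Δ⁵: 120, 120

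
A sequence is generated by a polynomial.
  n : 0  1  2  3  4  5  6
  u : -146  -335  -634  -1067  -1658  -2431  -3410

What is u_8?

First differences: -189  -299  -433  -591  -773  -979
Second differences: -110  -134  -158  -182  -206
Third differences: -24  -24  -24  -24
Third differences constant at -24.
-206 − 24 = -230;  -979 − 230 = -1209;  -3410 − 1209 = -4619
-230 − 24 = -254;  -1209 − 254 = -1463;  -4619 − 1463 = -6082

-6082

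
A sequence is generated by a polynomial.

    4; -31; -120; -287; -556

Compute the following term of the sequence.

-951

First differences: -35  -89  -167  -269
Second differences: -54  -78  -102
Third differences: -24  -24
The third differences are constant (-24).
-102 − 24 = -126;  -269 − 126 = -395;  -556 − 395 = -951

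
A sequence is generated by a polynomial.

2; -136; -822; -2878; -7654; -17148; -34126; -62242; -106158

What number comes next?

D1: -138, -686, -2056, -4776, -9494, -16978, -28116, -43916
D2: -548, -1370, -2720, -4718, -7484, -11138, -15800
D3: -822, -1350, -1998, -2766, -3654, -4662
D4: -528, -648, -768, -888, -1008
D5: -120, -120, -120, -120
Constant fifth difference = -120, so extend:
-1008 − 120 = -1128;  -4662 − 1128 = -5790;  -15800 − 5790 = -21590;  -43916 − 21590 = -65506;  -106158 − 65506 = -171664

-171664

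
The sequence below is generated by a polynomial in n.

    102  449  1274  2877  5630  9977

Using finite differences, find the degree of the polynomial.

4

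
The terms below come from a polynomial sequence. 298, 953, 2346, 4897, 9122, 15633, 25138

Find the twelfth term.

Δ: 655, 1393, 2551, 4225, 6511, 9505
Δ²: 738, 1158, 1674, 2286, 2994
Δ³: 420, 516, 612, 708
Δ⁴: 96, 96, 96
The fourth differences are constant (96).
708 + 96 = 804;  2994 + 804 = 3798;  9505 + 3798 = 13303;  25138 + 13303 = 38441
804 + 96 = 900;  3798 + 900 = 4698;  13303 + 4698 = 18001;  38441 + 18001 = 56442
900 + 96 = 996;  4698 + 996 = 5694;  18001 + 5694 = 23695;  56442 + 23695 = 80137
996 + 96 = 1092;  5694 + 1092 = 6786;  23695 + 6786 = 30481;  80137 + 30481 = 110618
1092 + 96 = 1188;  6786 + 1188 = 7974;  30481 + 7974 = 38455;  110618 + 38455 = 149073

149073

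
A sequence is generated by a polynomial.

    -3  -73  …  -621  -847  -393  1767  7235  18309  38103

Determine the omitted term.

-285

Using the last 7 terms:
First differences: -226  454  2160  5468  11074  19794
Second differences: 680  1706  3308  5606  8720
Third differences: 1026  1602  2298  3114
Fourth differences: 576  696  816
Fifth differences: 120  120
Constant fifth difference = 120.
Extend backward: 576 − 120 = 456;  1026 − 456 = 570;  680 − 570 = 110;  -226 − 110 = -336;  -621 + 336 = -285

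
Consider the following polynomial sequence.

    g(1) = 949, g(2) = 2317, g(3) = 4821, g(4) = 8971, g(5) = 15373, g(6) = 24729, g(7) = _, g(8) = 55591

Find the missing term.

37837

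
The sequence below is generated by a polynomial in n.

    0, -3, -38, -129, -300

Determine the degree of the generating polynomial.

Δ: -3, -35, -91, -171
Δ²: -32, -56, -80
Δ³: -24, -24
The third differences are constant, so the polynomial has degree 3.

3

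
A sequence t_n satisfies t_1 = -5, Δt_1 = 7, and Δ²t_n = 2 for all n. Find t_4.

Build the table forward from the leading diagonal:
Δ²: 2  2  2  2
Δ: 7  9  11  13
t: -5  2  11  22

22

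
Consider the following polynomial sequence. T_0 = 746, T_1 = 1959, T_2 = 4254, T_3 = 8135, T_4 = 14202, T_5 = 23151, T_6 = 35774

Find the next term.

52959

D1: 1213 , 2295 , 3881 , 6067 , 8949 , 12623
D2: 1082 , 1586 , 2186 , 2882 , 3674
D3: 504 , 600 , 696 , 792
D4: 96 , 96 , 96
Constant fourth difference = 96, so extend:
792 + 96 = 888;  3674 + 888 = 4562;  12623 + 4562 = 17185;  35774 + 17185 = 52959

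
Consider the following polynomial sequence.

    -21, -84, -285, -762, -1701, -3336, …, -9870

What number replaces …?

-5949

Using the first 6 terms:
Δ: -63, -201, -477, -939, -1635
Δ²: -138, -276, -462, -696
Δ³: -138, -186, -234
Δ⁴: -48, -48
Constant fourth difference = -48.
Extend forward: -234 − 48 = -282;  -696 − 282 = -978;  -1635 − 978 = -2613;  -3336 − 2613 = -5949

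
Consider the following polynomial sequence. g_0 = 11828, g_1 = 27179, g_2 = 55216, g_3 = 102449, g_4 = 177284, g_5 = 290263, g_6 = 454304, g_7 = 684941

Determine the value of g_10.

1976048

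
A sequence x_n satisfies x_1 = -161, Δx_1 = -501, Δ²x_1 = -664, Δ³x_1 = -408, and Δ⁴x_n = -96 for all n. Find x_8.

Build the table forward from the leading diagonal:
Δ⁴: -96  -96  -96  -96  -96  -96  -96  -96
Δ³: -408  -504  -600  -696  -792  -888  -984  -1080
Δ²: -664  -1072  -1576  -2176  -2872  -3664  -4552  -5536
Δ: -501  -1165  -2237  -3813  -5989  -8861  -12525  -17077
x: -161  -662  -1827  -4064  -7877  -13866  -22727  -35252

-35252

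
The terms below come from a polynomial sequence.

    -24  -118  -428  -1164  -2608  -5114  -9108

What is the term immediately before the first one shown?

-8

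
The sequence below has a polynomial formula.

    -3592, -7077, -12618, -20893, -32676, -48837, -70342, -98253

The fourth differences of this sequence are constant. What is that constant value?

D1: -3485, -5541, -8275, -11783, -16161, -21505, -27911
D2: -2056, -2734, -3508, -4378, -5344, -6406
D3: -678, -774, -870, -966, -1062
D4: -96, -96, -96, -96

-96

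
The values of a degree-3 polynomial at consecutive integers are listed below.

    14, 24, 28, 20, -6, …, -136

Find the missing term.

Using the first 5 terms:
10  4  -8  -26
-6  -12  -18
-6  -6
Constant third difference = -6.
Extend forward: -18 − 6 = -24;  -26 − 24 = -50;  -6 − 50 = -56

-56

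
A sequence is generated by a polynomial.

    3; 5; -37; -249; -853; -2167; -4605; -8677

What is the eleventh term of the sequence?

2, -42, -212, -604, -1314, -2438, -4072
-44, -170, -392, -710, -1124, -1634
-126, -222, -318, -414, -510
-96, -96, -96, -96
The fourth differences are constant (-96).
-510 − 96 = -606;  -1634 − 606 = -2240;  -4072 − 2240 = -6312;  -8677 − 6312 = -14989
-606 − 96 = -702;  -2240 − 702 = -2942;  -6312 − 2942 = -9254;  -14989 − 9254 = -24243
-702 − 96 = -798;  -2942 − 798 = -3740;  -9254 − 3740 = -12994;  -24243 − 12994 = -37237

-37237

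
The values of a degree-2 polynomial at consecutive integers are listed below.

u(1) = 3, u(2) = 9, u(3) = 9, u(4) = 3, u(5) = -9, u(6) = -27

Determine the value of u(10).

D1: 6  0  -6  -12  -18
D2: -6  -6  -6  -6
Constant second difference = -6, so extend:
-18 − 6 = -24;  -27 − 24 = -51
-24 − 6 = -30;  -51 − 30 = -81
-30 − 6 = -36;  -81 − 36 = -117
-36 − 6 = -42;  -117 − 42 = -159

-159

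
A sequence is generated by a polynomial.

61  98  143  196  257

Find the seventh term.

Δ: 37, 45, 53, 61
Δ²: 8, 8, 8
Constant second difference = 8, so extend:
61 + 8 = 69;  257 + 69 = 326
69 + 8 = 77;  326 + 77 = 403

403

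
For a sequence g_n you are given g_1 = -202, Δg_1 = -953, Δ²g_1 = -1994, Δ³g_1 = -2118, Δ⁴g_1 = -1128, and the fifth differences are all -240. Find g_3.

-4102

Build the table forward from the leading diagonal:
Fifth differences: -240  -240  -240
Fourth differences: -1128  -1368  -1608
Third differences: -2118  -3246  -4614
Second differences: -1994  -4112  -7358
First differences: -953  -2947  -7059
g: -202  -1155  -4102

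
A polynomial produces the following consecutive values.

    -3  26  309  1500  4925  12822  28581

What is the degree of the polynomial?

5

29, 283, 1191, 3425, 7897, 15759
254, 908, 2234, 4472, 7862
654, 1326, 2238, 3390
672, 912, 1152
240, 240
The fifth differences are constant, so the polynomial has degree 5.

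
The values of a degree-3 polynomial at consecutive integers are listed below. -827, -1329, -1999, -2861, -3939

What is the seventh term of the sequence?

-502  -670  -862  -1078
-168  -192  -216
-24  -24
The third differences are constant (-24).
-216 − 24 = -240;  -1078 − 240 = -1318;  -3939 − 1318 = -5257
-240 − 24 = -264;  -1318 − 264 = -1582;  -5257 − 1582 = -6839

-6839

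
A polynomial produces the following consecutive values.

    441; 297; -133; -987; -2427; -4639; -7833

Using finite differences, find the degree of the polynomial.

Δ: -144, -430, -854, -1440, -2212, -3194
Δ²: -286, -424, -586, -772, -982
Δ³: -138, -162, -186, -210
Δ⁴: -24, -24, -24
The fourth differences are constant, so the polynomial has degree 4.

4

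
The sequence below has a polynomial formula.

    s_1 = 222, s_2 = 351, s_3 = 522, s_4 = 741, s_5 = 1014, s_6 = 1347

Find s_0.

129

Δ: 129  171  219  273  333
Δ²: 42  48  54  60
Δ³: 6  6  6
The third differences are constant at 6.
Work back: 42 − 6 = 36;  129 − 36 = 93;  222 − 93 = 129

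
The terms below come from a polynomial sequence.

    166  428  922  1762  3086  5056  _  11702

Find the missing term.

Using the first 6 terms:
First differences: 262  494  840  1324  1970
Second differences: 232  346  484  646
Third differences: 114  138  162
Fourth differences: 24  24
Constant fourth difference = 24.
Extend forward: 162 + 24 = 186;  646 + 186 = 832;  1970 + 832 = 2802;  5056 + 2802 = 7858

7858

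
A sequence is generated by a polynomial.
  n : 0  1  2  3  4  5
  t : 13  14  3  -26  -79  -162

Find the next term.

First differences: 1, -11, -29, -53, -83
Second differences: -12, -18, -24, -30
Third differences: -6, -6, -6
Constant third difference = -6, so extend:
-30 − 6 = -36;  -83 − 36 = -119;  -162 − 119 = -281

-281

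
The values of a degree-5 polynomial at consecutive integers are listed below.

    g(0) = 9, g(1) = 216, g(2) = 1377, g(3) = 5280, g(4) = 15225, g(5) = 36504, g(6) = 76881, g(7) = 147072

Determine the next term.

First differences: 207, 1161, 3903, 9945, 21279, 40377, 70191
Second differences: 954, 2742, 6042, 11334, 19098, 29814
Third differences: 1788, 3300, 5292, 7764, 10716
Fourth differences: 1512, 1992, 2472, 2952
Fifth differences: 480, 480, 480
Fifth differences constant at 480.
2952 + 480 = 3432;  10716 + 3432 = 14148;  29814 + 14148 = 43962;  70191 + 43962 = 114153;  147072 + 114153 = 261225

261225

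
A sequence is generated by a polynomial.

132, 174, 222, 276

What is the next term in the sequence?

First differences: 42 , 48 , 54
Second differences: 6 , 6
Constant second difference = 6, so extend:
54 + 6 = 60;  276 + 60 = 336

336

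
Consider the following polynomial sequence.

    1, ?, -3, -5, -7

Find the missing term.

Using the last 3 terms:
Δ: -2, -2
Constant first difference = -2.
Extend backward: -3 + 2 = -1

-1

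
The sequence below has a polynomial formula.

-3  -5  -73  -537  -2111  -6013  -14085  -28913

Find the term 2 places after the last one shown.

-93621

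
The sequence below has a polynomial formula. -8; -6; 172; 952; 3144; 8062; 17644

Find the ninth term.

2  178  780  2192  4918  9582
176  602  1412  2726  4664
426  810  1314  1938
384  504  624
120  120
Constant fifth difference = 120, so extend:
624 + 120 = 744;  1938 + 744 = 2682;  4664 + 2682 = 7346;  9582 + 7346 = 16928;  17644 + 16928 = 34572
744 + 120 = 864;  2682 + 864 = 3546;  7346 + 3546 = 10892;  16928 + 10892 = 27820;  34572 + 27820 = 62392

62392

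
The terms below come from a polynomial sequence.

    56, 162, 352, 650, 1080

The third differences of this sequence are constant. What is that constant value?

D1: 106, 190, 298, 430
D2: 84, 108, 132
D3: 24, 24

24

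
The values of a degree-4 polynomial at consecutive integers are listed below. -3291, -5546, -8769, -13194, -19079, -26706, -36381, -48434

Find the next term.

-63219

D1: -2255, -3223, -4425, -5885, -7627, -9675, -12053
D2: -968, -1202, -1460, -1742, -2048, -2378
D3: -234, -258, -282, -306, -330
D4: -24, -24, -24, -24
Constant fourth difference = -24, so extend:
-330 − 24 = -354;  -2378 − 354 = -2732;  -12053 − 2732 = -14785;  -48434 − 14785 = -63219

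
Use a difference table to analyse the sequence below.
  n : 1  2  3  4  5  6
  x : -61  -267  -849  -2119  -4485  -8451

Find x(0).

-206, -582, -1270, -2366, -3966
-376, -688, -1096, -1600
-312, -408, -504
-96, -96
The fourth differences are constant at -96.
Work back: -312 + 96 = -216;  -376 + 216 = -160;  -206 + 160 = -46;  -61 + 46 = -15

-15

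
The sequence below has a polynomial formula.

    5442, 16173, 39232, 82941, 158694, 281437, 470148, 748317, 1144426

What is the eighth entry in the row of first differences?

396109

D1: 10731, 23059, 43709, 75753, 122743, 188711, 278169, 396109
D2: 12328, 20650, 32044, 46990, 65968, 89458, 117940
D3: 8322, 11394, 14946, 18978, 23490, 28482
D4: 3072, 3552, 4032, 4512, 4992
D5: 480, 480, 480, 480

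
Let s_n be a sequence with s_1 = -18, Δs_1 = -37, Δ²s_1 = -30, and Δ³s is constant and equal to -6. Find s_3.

-122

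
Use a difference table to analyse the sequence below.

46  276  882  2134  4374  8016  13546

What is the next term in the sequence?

D1: 230, 606, 1252, 2240, 3642, 5530
D2: 376, 646, 988, 1402, 1888
D3: 270, 342, 414, 486
D4: 72, 72, 72
The fourth differences are constant (72).
486 + 72 = 558;  1888 + 558 = 2446;  5530 + 2446 = 7976;  13546 + 7976 = 21522

21522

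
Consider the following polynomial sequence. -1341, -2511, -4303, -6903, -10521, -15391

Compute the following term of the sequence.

-1170  -1792  -2600  -3618  -4870
-622  -808  -1018  -1252
-186  -210  -234
-24  -24
The fourth differences are constant (-24).
-234 − 24 = -258;  -1252 − 258 = -1510;  -4870 − 1510 = -6380;  -15391 − 6380 = -21771

-21771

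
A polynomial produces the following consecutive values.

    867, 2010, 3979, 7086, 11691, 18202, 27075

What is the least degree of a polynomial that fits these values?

First differences: 1143, 1969, 3107, 4605, 6511, 8873
Second differences: 826, 1138, 1498, 1906, 2362
Third differences: 312, 360, 408, 456
Fourth differences: 48, 48, 48
The fourth differences are constant, so the polynomial has degree 4.

4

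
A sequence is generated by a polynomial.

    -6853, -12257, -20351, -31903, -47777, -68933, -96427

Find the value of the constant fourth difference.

-96

D1: -5404, -8094, -11552, -15874, -21156, -27494
D2: -2690, -3458, -4322, -5282, -6338
D3: -768, -864, -960, -1056
D4: -96, -96, -96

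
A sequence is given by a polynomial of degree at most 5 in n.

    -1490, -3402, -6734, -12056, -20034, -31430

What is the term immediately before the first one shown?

-524

D1: -1912  -3332  -5322  -7978  -11396
D2: -1420  -1990  -2656  -3418
D3: -570  -666  -762
D4: -96  -96
The fourth differences are constant at -96.
Work back: -570 + 96 = -474;  -1420 + 474 = -946;  -1912 + 946 = -966;  -1490 + 966 = -524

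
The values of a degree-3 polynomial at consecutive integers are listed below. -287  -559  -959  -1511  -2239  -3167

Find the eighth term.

-5719

Δ: -272, -400, -552, -728, -928
Δ²: -128, -152, -176, -200
Δ³: -24, -24, -24
The third differences are constant (-24).
-200 − 24 = -224;  -928 − 224 = -1152;  -3167 − 1152 = -4319
-224 − 24 = -248;  -1152 − 248 = -1400;  -4319 − 1400 = -5719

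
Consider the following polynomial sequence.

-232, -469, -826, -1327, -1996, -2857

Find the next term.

-3934

D1: -237  -357  -501  -669  -861
D2: -120  -144  -168  -192
D3: -24  -24  -24
The third differences are constant (-24).
-192 − 24 = -216;  -861 − 216 = -1077;  -2857 − 1077 = -3934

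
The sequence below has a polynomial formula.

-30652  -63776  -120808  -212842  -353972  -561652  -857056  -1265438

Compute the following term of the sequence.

-1816492

D1: -33124, -57032, -92034, -141130, -207680, -295404, -408382
D2: -23908, -35002, -49096, -66550, -87724, -112978
D3: -11094, -14094, -17454, -21174, -25254
D4: -3000, -3360, -3720, -4080
D5: -360, -360, -360
Constant fifth difference = -360, so extend:
-4080 − 360 = -4440;  -25254 − 4440 = -29694;  -112978 − 29694 = -142672;  -408382 − 142672 = -551054;  -1265438 − 551054 = -1816492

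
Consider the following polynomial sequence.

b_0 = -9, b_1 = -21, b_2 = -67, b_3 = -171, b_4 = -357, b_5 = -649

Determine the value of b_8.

-12 , -46 , -104 , -186 , -292
-34 , -58 , -82 , -106
-24 , -24 , -24
Third differences constant at -24.
-106 − 24 = -130;  -292 − 130 = -422;  -649 − 422 = -1071
-130 − 24 = -154;  -422 − 154 = -576;  -1071 − 576 = -1647
-154 − 24 = -178;  -576 − 178 = -754;  -1647 − 754 = -2401

-2401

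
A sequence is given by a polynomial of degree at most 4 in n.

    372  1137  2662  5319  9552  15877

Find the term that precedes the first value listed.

67

765, 1525, 2657, 4233, 6325
760, 1132, 1576, 2092
372, 444, 516
72, 72
The fourth differences are constant at 72.
Work back: 372 − 72 = 300;  760 − 300 = 460;  765 − 460 = 305;  372 − 305 = 67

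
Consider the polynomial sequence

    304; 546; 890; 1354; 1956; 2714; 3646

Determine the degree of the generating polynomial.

Δ: 242, 344, 464, 602, 758, 932
Δ²: 102, 120, 138, 156, 174
Δ³: 18, 18, 18, 18
The third differences are constant, so the polynomial has degree 3.

3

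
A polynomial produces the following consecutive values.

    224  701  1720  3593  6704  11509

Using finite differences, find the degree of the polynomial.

4

First differences: 477, 1019, 1873, 3111, 4805
Second differences: 542, 854, 1238, 1694
Third differences: 312, 384, 456
Fourth differences: 72, 72
The fourth differences are constant, so the polynomial has degree 4.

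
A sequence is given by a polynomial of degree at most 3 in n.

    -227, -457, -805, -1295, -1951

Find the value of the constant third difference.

-24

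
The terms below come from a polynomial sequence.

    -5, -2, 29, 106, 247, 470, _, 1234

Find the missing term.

793

Using the first 6 terms:
D1: 3, 31, 77, 141, 223
D2: 28, 46, 64, 82
D3: 18, 18, 18
Constant third difference = 18.
Extend forward: 82 + 18 = 100;  223 + 100 = 323;  470 + 323 = 793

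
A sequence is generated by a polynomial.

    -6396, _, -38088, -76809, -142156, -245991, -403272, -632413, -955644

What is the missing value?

Using the last 7 terms:
First differences: -38721  -65347  -103835  -157281  -229141  -323231
Second differences: -26626  -38488  -53446  -71860  -94090
Third differences: -11862  -14958  -18414  -22230
Fourth differences: -3096  -3456  -3816
Fifth differences: -360  -360
Constant fifth difference = -360.
Extend backward: -3096 + 360 = -2736;  -11862 + 2736 = -9126;  -26626 + 9126 = -17500;  -38721 + 17500 = -21221;  -38088 + 21221 = -16867

-16867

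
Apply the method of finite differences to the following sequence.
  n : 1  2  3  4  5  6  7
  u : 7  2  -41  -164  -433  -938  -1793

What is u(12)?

-16988

Δ: -5, -43, -123, -269, -505, -855
Δ²: -38, -80, -146, -236, -350
Δ³: -42, -66, -90, -114
Δ⁴: -24, -24, -24
Fourth differences constant at -24.
-114 − 24 = -138;  -350 − 138 = -488;  -855 − 488 = -1343;  -1793 − 1343 = -3136
-138 − 24 = -162;  -488 − 162 = -650;  -1343 − 650 = -1993;  -3136 − 1993 = -5129
-162 − 24 = -186;  -650 − 186 = -836;  -1993 − 836 = -2829;  -5129 − 2829 = -7958
-186 − 24 = -210;  -836 − 210 = -1046;  -2829 − 1046 = -3875;  -7958 − 3875 = -11833
-210 − 24 = -234;  -1046 − 234 = -1280;  -3875 − 1280 = -5155;  -11833 − 5155 = -16988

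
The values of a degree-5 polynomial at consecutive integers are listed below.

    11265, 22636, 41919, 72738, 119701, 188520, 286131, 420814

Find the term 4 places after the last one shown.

First differences: 11371, 19283, 30819, 46963, 68819, 97611, 134683
Second differences: 7912, 11536, 16144, 21856, 28792, 37072
Third differences: 3624, 4608, 5712, 6936, 8280
Fourth differences: 984, 1104, 1224, 1344
Fifth differences: 120, 120, 120
Constant fifth difference = 120, so extend:
1344 + 120 = 1464;  8280 + 1464 = 9744;  37072 + 9744 = 46816;  134683 + 46816 = 181499;  420814 + 181499 = 602313
1464 + 120 = 1584;  9744 + 1584 = 11328;  46816 + 11328 = 58144;  181499 + 58144 = 239643;  602313 + 239643 = 841956
1584 + 120 = 1704;  11328 + 1704 = 13032;  58144 + 13032 = 71176;  239643 + 71176 = 310819;  841956 + 310819 = 1152775
1704 + 120 = 1824;  13032 + 1824 = 14856;  71176 + 14856 = 86032;  310819 + 86032 = 396851;  1152775 + 396851 = 1549626

1549626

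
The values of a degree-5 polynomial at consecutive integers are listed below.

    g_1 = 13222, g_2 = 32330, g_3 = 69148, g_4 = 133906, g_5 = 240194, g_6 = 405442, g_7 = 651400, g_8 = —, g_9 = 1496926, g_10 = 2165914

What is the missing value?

1004618

Using the first 7 terms:
Δ: 19108, 36818, 64758, 106288, 165248, 245958
Δ²: 17710, 27940, 41530, 58960, 80710
Δ³: 10230, 13590, 17430, 21750
Δ⁴: 3360, 3840, 4320
Δ⁵: 480, 480
Constant fifth difference = 480.
Extend forward: 4320 + 480 = 4800;  21750 + 4800 = 26550;  80710 + 26550 = 107260;  245958 + 107260 = 353218;  651400 + 353218 = 1004618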